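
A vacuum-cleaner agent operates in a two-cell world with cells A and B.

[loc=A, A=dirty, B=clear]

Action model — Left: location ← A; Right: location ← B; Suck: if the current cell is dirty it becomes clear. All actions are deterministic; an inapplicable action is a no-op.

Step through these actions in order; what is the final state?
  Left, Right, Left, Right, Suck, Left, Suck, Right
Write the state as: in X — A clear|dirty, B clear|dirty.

in B — A clear, B clear

Left (#1): in A — A dirty, B clear
Right (#2): in B — A dirty, B clear
Left (#3): in A — A dirty, B clear
Right (#4): in B — A dirty, B clear
Suck (#5): in B — A dirty, B clear
Left (#6): in A — A dirty, B clear
Suck (#7): in A — A clear, B clear
Right (#8): in B — A clear, B clear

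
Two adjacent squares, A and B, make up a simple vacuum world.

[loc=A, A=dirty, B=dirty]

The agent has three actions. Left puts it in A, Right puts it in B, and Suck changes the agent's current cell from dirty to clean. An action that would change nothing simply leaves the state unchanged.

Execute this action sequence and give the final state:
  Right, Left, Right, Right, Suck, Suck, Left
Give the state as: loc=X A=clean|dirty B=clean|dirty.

loc=A A=dirty B=clean

1) do Right; now loc=B A=dirty B=dirty
2) do Left; now loc=A A=dirty B=dirty
3) do Right; now loc=B A=dirty B=dirty
4) do Right; now loc=B A=dirty B=dirty
5) do Suck; now loc=B A=dirty B=clean
6) do Suck; now loc=B A=dirty B=clean
7) do Left; now loc=A A=dirty B=clean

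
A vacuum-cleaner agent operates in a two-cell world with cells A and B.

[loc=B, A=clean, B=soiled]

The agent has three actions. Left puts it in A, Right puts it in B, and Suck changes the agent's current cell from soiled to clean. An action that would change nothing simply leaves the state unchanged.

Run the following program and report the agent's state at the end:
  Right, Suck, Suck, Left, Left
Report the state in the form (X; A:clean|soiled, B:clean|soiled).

1. Right → (B; A:clean, B:soiled)
2. Suck → (B; A:clean, B:clean)
3. Suck → (B; A:clean, B:clean)
4. Left → (A; A:clean, B:clean)
5. Left → (A; A:clean, B:clean)

(A; A:clean, B:clean)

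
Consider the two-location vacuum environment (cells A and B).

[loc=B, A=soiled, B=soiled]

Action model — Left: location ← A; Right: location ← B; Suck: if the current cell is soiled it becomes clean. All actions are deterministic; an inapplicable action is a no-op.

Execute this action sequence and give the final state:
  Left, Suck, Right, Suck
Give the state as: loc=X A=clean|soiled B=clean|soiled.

[1] after Left: loc=A A=soiled B=soiled
[2] after Suck: loc=A A=clean B=soiled
[3] after Right: loc=B A=clean B=soiled
[4] after Suck: loc=B A=clean B=clean

loc=B A=clean B=clean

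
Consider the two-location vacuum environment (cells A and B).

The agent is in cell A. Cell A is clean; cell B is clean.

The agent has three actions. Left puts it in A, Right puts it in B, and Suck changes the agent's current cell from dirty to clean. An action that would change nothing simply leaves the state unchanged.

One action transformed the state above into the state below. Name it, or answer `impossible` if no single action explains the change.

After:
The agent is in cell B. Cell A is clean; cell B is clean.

try  Left: (A; A:clean, B:clean)
try Right: (B; A:clean, B:clean)  ← match
try  Suck: (A; A:clean, B:clean)

Right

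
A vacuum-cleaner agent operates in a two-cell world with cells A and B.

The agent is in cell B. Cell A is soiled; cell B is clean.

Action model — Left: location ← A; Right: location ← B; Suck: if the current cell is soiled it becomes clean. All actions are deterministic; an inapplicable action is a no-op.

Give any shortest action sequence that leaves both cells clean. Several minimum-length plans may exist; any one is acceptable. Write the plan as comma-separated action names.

1. Left → (A; A:soiled, B:clean)
2. Suck → (A; A:clean, B:clean)
min 2: go A then Suck

Left, Suck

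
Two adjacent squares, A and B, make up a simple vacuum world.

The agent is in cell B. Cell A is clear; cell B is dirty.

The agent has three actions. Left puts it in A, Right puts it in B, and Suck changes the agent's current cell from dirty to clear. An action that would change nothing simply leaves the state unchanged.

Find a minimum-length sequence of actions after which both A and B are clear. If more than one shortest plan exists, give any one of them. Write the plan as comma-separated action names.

Suck

1. Suck → loc=B A=clear B=clear
min 1: B is dirty, one Suck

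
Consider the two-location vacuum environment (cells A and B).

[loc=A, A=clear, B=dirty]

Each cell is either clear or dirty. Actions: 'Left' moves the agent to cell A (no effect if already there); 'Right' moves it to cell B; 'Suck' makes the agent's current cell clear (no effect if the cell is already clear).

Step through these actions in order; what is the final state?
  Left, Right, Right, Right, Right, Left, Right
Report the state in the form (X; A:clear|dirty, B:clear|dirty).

(B; A:clear, B:dirty)

Left (#1): (A; A:clear, B:dirty)
Right (#2): (B; A:clear, B:dirty)
Right (#3): (B; A:clear, B:dirty)
Right (#4): (B; A:clear, B:dirty)
Right (#5): (B; A:clear, B:dirty)
Left (#6): (A; A:clear, B:dirty)
Right (#7): (B; A:clear, B:dirty)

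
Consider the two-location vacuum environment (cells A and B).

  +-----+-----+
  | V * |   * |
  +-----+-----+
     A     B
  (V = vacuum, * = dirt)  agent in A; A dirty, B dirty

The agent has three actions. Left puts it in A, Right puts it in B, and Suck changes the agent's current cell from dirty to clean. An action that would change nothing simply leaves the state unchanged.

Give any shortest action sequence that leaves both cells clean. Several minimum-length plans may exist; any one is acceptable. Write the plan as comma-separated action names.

Suck, Right, Suck

t=1 Suck ⇒ <A|clean|dirty>
t=2 Right ⇒ <B|clean|dirty>
t=3 Suck ⇒ <B|clean|clean>
min 3: Suck A + move + Suck B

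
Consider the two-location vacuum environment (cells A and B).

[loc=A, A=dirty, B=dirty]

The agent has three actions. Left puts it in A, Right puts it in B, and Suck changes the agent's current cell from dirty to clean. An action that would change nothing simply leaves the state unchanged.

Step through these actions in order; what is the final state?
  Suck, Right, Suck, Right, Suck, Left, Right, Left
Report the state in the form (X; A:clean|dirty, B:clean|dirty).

[1] after Suck: (A; A:clean, B:dirty)
[2] after Right: (B; A:clean, B:dirty)
[3] after Suck: (B; A:clean, B:clean)
[4] after Right: (B; A:clean, B:clean)
[5] after Suck: (B; A:clean, B:clean)
[6] after Left: (A; A:clean, B:clean)
[7] after Right: (B; A:clean, B:clean)
[8] after Left: (A; A:clean, B:clean)

(A; A:clean, B:clean)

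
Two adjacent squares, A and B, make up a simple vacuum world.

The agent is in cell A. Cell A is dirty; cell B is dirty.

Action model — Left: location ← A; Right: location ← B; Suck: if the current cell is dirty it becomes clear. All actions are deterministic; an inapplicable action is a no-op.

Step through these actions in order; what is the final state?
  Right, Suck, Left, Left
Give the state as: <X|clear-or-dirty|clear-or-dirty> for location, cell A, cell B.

<A|dirty|clear>

1. Right → <B|dirty|dirty>
2. Suck → <B|dirty|clear>
3. Left → <A|dirty|clear>
4. Left → <A|dirty|clear>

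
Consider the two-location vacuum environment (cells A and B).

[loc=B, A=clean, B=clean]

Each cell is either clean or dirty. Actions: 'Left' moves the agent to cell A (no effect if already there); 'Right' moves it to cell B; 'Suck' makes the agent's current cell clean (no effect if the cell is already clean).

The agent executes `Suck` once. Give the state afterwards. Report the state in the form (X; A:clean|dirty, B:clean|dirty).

(B; A:clean, B:clean)

start: (B; A:clean, B:clean)
1) do Suck; now (B; A:clean, B:clean)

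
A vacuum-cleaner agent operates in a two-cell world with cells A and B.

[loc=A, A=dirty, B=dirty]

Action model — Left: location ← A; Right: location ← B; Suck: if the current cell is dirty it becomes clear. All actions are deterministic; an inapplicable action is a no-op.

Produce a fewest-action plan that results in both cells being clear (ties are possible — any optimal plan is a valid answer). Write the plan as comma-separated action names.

Suck, Right, Suck

1) do Suck; now (A; A:clear, B:dirty)
2) do Right; now (B; A:clear, B:dirty)
3) do Suck; now (B; A:clear, B:clear)
min 3: Suck A + move + Suck B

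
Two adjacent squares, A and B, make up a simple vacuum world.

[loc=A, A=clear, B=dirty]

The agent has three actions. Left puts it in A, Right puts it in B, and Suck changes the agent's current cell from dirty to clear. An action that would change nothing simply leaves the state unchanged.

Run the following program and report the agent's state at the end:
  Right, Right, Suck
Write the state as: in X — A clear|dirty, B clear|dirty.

1. Right → in B — A clear, B dirty
2. Right → in B — A clear, B dirty
3. Suck → in B — A clear, B clear

in B — A clear, B clear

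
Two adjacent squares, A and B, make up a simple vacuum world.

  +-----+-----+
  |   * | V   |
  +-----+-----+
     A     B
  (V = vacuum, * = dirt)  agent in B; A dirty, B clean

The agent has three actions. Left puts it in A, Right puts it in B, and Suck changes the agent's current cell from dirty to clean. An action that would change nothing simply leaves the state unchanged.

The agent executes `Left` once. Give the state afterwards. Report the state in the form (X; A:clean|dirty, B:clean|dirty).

(A; A:dirty, B:clean)

start: (B; A:dirty, B:clean)
Left (#1): (A; A:dirty, B:clean)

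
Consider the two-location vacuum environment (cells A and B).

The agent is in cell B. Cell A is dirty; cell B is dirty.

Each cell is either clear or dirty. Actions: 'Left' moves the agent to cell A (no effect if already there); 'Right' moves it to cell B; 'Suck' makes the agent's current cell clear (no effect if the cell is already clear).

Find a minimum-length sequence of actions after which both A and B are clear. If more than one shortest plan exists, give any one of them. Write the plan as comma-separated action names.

1) do Suck; now in B — A dirty, B clear
2) do Left; now in A — A dirty, B clear
3) do Suck; now in A — A clear, B clear
min 3: Suck B + move + Suck A

Suck, Left, Suck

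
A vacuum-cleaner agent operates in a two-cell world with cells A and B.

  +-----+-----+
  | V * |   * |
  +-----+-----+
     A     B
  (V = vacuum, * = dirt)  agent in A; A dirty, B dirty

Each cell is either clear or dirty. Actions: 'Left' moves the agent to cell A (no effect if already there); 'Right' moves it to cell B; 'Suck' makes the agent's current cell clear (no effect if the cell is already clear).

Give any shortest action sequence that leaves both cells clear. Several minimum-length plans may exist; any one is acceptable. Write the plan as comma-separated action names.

1. Suck → (A; A:clear, B:dirty)
2. Right → (B; A:clear, B:dirty)
3. Suck → (B; A:clear, B:clear)
min 3: Suck A + move + Suck B

Suck, Right, Suck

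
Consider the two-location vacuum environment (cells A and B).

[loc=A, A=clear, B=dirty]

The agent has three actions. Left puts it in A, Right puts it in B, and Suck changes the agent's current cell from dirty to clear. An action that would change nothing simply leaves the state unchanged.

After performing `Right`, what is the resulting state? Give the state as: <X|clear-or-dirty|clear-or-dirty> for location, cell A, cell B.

start: <A|clear|dirty>
[1] after Right: <B|clear|dirty>

<B|clear|dirty>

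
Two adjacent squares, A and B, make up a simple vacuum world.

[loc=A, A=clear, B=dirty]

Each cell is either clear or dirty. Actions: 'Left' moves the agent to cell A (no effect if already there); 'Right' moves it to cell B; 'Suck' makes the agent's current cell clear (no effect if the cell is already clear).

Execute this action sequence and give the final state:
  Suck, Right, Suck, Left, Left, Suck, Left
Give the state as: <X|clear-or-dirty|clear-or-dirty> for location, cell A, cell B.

<A|clear|clear>

1) do Suck; now <A|clear|dirty>
2) do Right; now <B|clear|dirty>
3) do Suck; now <B|clear|clear>
4) do Left; now <A|clear|clear>
5) do Left; now <A|clear|clear>
6) do Suck; now <A|clear|clear>
7) do Left; now <A|clear|clear>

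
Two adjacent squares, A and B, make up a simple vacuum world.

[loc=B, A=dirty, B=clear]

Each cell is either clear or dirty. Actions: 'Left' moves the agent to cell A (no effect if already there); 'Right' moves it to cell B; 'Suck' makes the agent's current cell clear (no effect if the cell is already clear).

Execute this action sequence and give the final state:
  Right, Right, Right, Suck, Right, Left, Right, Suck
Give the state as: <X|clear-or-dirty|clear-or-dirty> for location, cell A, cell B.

<B|dirty|clear>

step 1/8 (Right): <B|dirty|clear>
step 2/8 (Right): <B|dirty|clear>
step 3/8 (Right): <B|dirty|clear>
step 4/8 (Suck): <B|dirty|clear>
step 5/8 (Right): <B|dirty|clear>
step 6/8 (Left): <A|dirty|clear>
step 7/8 (Right): <B|dirty|clear>
step 8/8 (Suck): <B|dirty|clear>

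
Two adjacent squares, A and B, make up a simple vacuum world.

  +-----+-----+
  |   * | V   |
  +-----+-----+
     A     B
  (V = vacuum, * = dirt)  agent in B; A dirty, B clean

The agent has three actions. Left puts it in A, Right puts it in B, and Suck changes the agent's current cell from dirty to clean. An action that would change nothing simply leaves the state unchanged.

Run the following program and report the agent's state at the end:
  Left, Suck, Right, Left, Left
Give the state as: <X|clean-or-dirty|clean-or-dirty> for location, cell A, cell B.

<A|clean|clean>

1. Left → <A|dirty|clean>
2. Suck → <A|clean|clean>
3. Right → <B|clean|clean>
4. Left → <A|clean|clean>
5. Left → <A|clean|clean>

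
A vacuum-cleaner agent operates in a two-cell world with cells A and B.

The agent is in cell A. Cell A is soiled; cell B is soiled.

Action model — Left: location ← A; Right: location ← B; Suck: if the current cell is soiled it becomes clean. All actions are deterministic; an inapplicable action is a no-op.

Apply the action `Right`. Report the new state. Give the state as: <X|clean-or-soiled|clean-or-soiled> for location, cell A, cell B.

start: <A|soiled|soiled>
Right (#1): <B|soiled|soiled>

<B|soiled|soiled>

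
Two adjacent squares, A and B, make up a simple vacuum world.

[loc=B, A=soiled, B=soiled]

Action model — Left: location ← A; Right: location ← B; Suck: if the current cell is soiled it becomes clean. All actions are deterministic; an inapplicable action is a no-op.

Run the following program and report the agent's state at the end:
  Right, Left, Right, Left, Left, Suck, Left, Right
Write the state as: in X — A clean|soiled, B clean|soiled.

Right (#1): in B — A soiled, B soiled
Left (#2): in A — A soiled, B soiled
Right (#3): in B — A soiled, B soiled
Left (#4): in A — A soiled, B soiled
Left (#5): in A — A soiled, B soiled
Suck (#6): in A — A clean, B soiled
Left (#7): in A — A clean, B soiled
Right (#8): in B — A clean, B soiled

in B — A clean, B soiled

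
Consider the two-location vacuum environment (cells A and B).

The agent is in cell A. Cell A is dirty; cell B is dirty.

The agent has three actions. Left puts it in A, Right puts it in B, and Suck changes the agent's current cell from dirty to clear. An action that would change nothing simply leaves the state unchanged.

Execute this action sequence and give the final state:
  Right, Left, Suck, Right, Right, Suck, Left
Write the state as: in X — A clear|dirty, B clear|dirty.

in A — A clear, B clear

[1] after Right: in B — A dirty, B dirty
[2] after Left: in A — A dirty, B dirty
[3] after Suck: in A — A clear, B dirty
[4] after Right: in B — A clear, B dirty
[5] after Right: in B — A clear, B dirty
[6] after Suck: in B — A clear, B clear
[7] after Left: in A — A clear, B clear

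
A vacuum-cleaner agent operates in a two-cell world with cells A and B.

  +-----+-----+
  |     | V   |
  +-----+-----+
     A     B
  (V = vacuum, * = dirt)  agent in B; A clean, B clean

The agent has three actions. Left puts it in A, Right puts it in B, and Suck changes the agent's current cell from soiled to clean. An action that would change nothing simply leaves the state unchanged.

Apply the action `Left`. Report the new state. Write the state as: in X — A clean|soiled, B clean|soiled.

start: in B — A clean, B clean
1) do Left; now in A — A clean, B clean

in A — A clean, B clean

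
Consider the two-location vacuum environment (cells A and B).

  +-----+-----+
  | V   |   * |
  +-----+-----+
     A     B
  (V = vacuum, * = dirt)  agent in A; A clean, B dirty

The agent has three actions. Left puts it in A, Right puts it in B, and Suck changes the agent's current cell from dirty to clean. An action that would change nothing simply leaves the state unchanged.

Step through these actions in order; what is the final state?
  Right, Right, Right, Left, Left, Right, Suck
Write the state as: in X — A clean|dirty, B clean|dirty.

t=1 Right ⇒ in B — A clean, B dirty
t=2 Right ⇒ in B — A clean, B dirty
t=3 Right ⇒ in B — A clean, B dirty
t=4 Left ⇒ in A — A clean, B dirty
t=5 Left ⇒ in A — A clean, B dirty
t=6 Right ⇒ in B — A clean, B dirty
t=7 Suck ⇒ in B — A clean, B clean

in B — A clean, B clean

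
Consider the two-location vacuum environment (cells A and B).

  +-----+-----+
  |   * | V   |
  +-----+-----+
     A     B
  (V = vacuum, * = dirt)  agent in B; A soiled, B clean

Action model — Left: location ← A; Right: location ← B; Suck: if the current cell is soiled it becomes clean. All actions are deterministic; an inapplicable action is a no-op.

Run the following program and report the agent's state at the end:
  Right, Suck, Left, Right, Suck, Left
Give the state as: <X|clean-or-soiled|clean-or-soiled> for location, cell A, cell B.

<A|soiled|clean>

1) do Right; now <B|soiled|clean>
2) do Suck; now <B|soiled|clean>
3) do Left; now <A|soiled|clean>
4) do Right; now <B|soiled|clean>
5) do Suck; now <B|soiled|clean>
6) do Left; now <A|soiled|clean>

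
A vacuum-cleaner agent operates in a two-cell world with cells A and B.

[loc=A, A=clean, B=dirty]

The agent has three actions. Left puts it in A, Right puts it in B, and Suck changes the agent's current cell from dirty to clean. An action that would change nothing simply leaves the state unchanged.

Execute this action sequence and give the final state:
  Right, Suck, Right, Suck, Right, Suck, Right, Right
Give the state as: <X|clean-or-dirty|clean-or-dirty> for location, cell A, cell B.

<B|clean|clean>

1) do Right; now <B|clean|dirty>
2) do Suck; now <B|clean|clean>
3) do Right; now <B|clean|clean>
4) do Suck; now <B|clean|clean>
5) do Right; now <B|clean|clean>
6) do Suck; now <B|clean|clean>
7) do Right; now <B|clean|clean>
8) do Right; now <B|clean|clean>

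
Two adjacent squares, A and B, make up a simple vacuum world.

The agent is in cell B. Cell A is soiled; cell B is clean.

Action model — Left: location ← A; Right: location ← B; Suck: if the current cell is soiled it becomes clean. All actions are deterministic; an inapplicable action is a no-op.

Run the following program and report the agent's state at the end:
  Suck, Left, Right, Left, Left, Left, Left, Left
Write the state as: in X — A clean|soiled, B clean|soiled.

[1] after Suck: in B — A soiled, B clean
[2] after Left: in A — A soiled, B clean
[3] after Right: in B — A soiled, B clean
[4] after Left: in A — A soiled, B clean
[5] after Left: in A — A soiled, B clean
[6] after Left: in A — A soiled, B clean
[7] after Left: in A — A soiled, B clean
[8] after Left: in A — A soiled, B clean

in A — A soiled, B clean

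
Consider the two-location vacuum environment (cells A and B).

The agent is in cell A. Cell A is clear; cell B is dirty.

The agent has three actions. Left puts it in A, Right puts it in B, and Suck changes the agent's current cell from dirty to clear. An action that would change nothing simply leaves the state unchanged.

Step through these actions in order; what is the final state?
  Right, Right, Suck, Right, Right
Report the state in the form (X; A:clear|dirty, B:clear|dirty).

1. Right → (B; A:clear, B:dirty)
2. Right → (B; A:clear, B:dirty)
3. Suck → (B; A:clear, B:clear)
4. Right → (B; A:clear, B:clear)
5. Right → (B; A:clear, B:clear)

(B; A:clear, B:clear)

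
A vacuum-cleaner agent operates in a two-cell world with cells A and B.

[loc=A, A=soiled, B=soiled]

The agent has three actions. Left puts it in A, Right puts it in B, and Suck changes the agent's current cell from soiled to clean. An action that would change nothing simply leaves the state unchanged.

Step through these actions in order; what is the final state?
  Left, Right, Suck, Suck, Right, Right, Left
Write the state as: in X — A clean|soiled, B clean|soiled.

in A — A soiled, B clean

step 1/7 (Left): in A — A soiled, B soiled
step 2/7 (Right): in B — A soiled, B soiled
step 3/7 (Suck): in B — A soiled, B clean
step 4/7 (Suck): in B — A soiled, B clean
step 5/7 (Right): in B — A soiled, B clean
step 6/7 (Right): in B — A soiled, B clean
step 7/7 (Left): in A — A soiled, B clean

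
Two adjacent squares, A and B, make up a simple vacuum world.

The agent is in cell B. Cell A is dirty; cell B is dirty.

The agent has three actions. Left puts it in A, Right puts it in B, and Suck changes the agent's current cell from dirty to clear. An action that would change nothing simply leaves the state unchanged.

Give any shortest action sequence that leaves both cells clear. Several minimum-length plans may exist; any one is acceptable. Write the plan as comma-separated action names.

step 1/3 (Suck): (B; A:dirty, B:clear)
step 2/3 (Left): (A; A:dirty, B:clear)
step 3/3 (Suck): (A; A:clear, B:clear)
min 3: Suck B + move + Suck A

Suck, Left, Suck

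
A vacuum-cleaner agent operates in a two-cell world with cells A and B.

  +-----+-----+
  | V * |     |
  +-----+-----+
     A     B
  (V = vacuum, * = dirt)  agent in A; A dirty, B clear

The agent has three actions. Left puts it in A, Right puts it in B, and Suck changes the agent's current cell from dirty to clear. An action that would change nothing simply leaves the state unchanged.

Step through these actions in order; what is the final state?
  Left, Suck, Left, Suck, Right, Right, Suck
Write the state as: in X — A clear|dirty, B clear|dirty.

in B — A clear, B clear

1. Left → in A — A dirty, B clear
2. Suck → in A — A clear, B clear
3. Left → in A — A clear, B clear
4. Suck → in A — A clear, B clear
5. Right → in B — A clear, B clear
6. Right → in B — A clear, B clear
7. Suck → in B — A clear, B clear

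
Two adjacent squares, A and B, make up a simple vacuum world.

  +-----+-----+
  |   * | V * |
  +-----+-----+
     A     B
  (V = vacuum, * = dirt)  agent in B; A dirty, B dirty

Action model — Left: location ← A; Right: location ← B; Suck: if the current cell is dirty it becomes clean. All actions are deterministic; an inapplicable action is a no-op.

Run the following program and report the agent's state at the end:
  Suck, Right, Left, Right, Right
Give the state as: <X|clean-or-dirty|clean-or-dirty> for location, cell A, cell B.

<B|dirty|clean>

[1] after Suck: <B|dirty|clean>
[2] after Right: <B|dirty|clean>
[3] after Left: <A|dirty|clean>
[4] after Right: <B|dirty|clean>
[5] after Right: <B|dirty|clean>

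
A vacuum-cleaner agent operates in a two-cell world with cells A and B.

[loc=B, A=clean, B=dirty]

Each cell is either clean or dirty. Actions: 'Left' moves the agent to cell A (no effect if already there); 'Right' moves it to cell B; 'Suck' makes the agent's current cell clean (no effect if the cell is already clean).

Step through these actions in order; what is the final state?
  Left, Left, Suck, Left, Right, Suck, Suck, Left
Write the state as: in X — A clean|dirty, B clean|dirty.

Left (#1): in A — A clean, B dirty
Left (#2): in A — A clean, B dirty
Suck (#3): in A — A clean, B dirty
Left (#4): in A — A clean, B dirty
Right (#5): in B — A clean, B dirty
Suck (#6): in B — A clean, B clean
Suck (#7): in B — A clean, B clean
Left (#8): in A — A clean, B clean

in A — A clean, B clean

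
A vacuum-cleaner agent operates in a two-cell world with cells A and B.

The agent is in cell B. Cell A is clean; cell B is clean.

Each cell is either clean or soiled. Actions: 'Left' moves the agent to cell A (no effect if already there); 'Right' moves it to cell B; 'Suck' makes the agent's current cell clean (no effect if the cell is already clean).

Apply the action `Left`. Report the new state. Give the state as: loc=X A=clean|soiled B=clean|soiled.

loc=A A=clean B=clean

start: loc=B A=clean B=clean
Left (#1): loc=A A=clean B=clean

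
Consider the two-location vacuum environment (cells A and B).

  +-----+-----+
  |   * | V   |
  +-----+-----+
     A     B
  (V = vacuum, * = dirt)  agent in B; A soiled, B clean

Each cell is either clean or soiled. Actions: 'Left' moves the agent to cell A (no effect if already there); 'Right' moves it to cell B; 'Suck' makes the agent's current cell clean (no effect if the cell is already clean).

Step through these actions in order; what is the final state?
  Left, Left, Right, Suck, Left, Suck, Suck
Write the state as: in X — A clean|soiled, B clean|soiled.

1. Left → in A — A soiled, B clean
2. Left → in A — A soiled, B clean
3. Right → in B — A soiled, B clean
4. Suck → in B — A soiled, B clean
5. Left → in A — A soiled, B clean
6. Suck → in A — A clean, B clean
7. Suck → in A — A clean, B clean

in A — A clean, B clean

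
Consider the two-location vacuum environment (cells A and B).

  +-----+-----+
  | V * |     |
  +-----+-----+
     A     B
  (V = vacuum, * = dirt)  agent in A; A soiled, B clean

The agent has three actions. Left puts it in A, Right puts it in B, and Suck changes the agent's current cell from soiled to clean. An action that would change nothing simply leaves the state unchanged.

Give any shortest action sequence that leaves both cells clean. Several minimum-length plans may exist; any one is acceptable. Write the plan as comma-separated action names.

Suck

step 1/1 (Suck): <A|clean|clean>
min 1: A is soiled, one Suck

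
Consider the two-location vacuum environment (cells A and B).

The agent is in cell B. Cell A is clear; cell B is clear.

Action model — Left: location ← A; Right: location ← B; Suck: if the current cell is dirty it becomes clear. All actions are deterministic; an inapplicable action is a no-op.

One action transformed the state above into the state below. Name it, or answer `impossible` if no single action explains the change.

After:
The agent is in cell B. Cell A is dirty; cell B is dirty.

impossible

try  Left: loc=A A=clear B=clear
try Right: loc=B A=clear B=clear
try  Suck: loc=B A=clear B=clear
no single action produces the after-state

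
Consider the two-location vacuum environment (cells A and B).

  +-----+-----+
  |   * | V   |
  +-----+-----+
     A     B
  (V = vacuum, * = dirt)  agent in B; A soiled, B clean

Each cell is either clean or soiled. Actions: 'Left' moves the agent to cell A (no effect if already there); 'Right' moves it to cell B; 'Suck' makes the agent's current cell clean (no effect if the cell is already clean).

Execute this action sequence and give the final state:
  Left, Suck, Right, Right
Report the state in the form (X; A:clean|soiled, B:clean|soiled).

(B; A:clean, B:clean)

1) do Left; now (A; A:soiled, B:clean)
2) do Suck; now (A; A:clean, B:clean)
3) do Right; now (B; A:clean, B:clean)
4) do Right; now (B; A:clean, B:clean)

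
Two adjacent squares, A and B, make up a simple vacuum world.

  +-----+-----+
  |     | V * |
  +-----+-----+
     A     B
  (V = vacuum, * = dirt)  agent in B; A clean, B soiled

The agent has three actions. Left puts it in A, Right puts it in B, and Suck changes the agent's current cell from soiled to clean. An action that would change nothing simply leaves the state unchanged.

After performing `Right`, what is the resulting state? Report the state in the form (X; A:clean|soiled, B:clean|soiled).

start: (B; A:clean, B:soiled)
[1] after Right: (B; A:clean, B:soiled)

(B; A:clean, B:soiled)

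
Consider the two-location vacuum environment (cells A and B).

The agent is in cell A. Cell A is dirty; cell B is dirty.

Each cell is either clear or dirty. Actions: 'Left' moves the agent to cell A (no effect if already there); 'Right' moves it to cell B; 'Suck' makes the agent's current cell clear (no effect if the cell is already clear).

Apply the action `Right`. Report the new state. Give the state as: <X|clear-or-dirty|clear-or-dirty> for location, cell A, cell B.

<B|dirty|dirty>

start: <A|dirty|dirty>
[1] after Right: <B|dirty|dirty>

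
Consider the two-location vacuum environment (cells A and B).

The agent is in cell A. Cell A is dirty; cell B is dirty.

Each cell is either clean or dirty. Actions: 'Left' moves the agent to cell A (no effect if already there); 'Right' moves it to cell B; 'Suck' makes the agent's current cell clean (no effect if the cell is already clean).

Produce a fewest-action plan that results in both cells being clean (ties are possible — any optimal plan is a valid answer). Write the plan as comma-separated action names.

Suck, Right, Suck

Suck (#1): <A|clean|dirty>
Right (#2): <B|clean|dirty>
Suck (#3): <B|clean|clean>
min 3: Suck A + move + Suck B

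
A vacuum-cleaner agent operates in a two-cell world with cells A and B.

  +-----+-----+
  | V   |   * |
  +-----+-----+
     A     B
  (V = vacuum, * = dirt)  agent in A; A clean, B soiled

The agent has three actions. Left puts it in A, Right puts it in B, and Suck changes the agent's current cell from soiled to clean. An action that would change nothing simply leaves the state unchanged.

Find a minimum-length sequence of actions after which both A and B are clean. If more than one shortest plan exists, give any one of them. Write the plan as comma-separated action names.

[1] after Right: in B — A clean, B soiled
[2] after Suck: in B — A clean, B clean
min 2: go B then Suck

Right, Suck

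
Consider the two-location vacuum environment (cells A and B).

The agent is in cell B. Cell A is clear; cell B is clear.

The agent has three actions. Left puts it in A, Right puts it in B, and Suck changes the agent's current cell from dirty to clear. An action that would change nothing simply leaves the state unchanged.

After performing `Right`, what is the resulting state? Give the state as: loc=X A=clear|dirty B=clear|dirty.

loc=B A=clear B=clear

start: loc=B A=clear B=clear
Right (#1): loc=B A=clear B=clear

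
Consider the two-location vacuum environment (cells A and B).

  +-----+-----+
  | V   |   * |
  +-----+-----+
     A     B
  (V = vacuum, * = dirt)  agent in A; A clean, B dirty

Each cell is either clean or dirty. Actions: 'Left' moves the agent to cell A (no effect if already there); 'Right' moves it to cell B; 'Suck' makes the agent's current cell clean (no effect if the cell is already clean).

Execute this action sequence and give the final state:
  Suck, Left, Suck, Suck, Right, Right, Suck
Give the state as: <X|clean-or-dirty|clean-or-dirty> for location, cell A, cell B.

<B|clean|clean>

step 1/7 (Suck): <A|clean|dirty>
step 2/7 (Left): <A|clean|dirty>
step 3/7 (Suck): <A|clean|dirty>
step 4/7 (Suck): <A|clean|dirty>
step 5/7 (Right): <B|clean|dirty>
step 6/7 (Right): <B|clean|dirty>
step 7/7 (Suck): <B|clean|clean>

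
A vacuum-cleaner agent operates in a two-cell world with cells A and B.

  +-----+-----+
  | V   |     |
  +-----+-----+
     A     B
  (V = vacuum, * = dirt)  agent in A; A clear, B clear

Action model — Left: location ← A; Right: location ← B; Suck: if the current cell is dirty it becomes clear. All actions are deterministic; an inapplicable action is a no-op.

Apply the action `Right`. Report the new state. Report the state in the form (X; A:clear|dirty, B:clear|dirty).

(B; A:clear, B:clear)

start: (A; A:clear, B:clear)
step 1/1 (Right): (B; A:clear, B:clear)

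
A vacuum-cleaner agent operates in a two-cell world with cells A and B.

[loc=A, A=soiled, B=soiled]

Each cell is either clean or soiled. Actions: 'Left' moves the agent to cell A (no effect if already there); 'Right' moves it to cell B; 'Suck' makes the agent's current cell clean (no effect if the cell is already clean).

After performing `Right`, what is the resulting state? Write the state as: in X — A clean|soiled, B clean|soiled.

start: in A — A soiled, B soiled
1. Right → in B — A soiled, B soiled

in B — A soiled, B soiled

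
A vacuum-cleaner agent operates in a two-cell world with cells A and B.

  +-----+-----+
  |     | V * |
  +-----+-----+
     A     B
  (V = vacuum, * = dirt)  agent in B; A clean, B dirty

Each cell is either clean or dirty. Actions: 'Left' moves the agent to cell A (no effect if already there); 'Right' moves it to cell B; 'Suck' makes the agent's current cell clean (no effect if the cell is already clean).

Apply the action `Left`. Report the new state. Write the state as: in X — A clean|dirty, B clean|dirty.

in A — A clean, B dirty

start: in B — A clean, B dirty
step 1/1 (Left): in A — A clean, B dirty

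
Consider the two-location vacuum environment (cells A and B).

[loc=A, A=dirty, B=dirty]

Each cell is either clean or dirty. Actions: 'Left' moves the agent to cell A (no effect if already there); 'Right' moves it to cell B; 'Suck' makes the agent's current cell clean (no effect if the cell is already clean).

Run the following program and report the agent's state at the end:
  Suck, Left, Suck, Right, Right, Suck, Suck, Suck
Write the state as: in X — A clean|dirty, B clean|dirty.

in B — A clean, B clean

1) do Suck; now in A — A clean, B dirty
2) do Left; now in A — A clean, B dirty
3) do Suck; now in A — A clean, B dirty
4) do Right; now in B — A clean, B dirty
5) do Right; now in B — A clean, B dirty
6) do Suck; now in B — A clean, B clean
7) do Suck; now in B — A clean, B clean
8) do Suck; now in B — A clean, B clean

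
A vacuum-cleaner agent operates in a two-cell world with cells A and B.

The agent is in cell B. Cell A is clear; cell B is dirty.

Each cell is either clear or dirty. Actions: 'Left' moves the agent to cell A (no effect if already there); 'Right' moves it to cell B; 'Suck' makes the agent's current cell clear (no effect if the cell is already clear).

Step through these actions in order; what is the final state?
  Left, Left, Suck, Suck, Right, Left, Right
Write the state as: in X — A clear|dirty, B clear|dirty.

in B — A clear, B dirty

[1] after Left: in A — A clear, B dirty
[2] after Left: in A — A clear, B dirty
[3] after Suck: in A — A clear, B dirty
[4] after Suck: in A — A clear, B dirty
[5] after Right: in B — A clear, B dirty
[6] after Left: in A — A clear, B dirty
[7] after Right: in B — A clear, B dirty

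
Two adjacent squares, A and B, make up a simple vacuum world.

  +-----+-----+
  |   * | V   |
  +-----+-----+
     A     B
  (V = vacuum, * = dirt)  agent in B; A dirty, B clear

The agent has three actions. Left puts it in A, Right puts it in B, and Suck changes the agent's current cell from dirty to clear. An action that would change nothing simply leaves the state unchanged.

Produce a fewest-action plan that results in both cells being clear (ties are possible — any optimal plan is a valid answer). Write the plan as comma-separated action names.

[1] after Left: loc=A A=dirty B=clear
[2] after Suck: loc=A A=clear B=clear
min 2: go A then Suck

Left, Suck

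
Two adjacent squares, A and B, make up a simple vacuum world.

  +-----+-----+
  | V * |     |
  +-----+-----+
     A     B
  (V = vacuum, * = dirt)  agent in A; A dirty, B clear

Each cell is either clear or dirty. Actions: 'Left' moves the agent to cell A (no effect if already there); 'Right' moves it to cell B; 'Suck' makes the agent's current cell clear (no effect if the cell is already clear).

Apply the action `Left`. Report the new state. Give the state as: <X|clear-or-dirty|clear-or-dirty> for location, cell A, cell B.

<A|dirty|clear>

start: <A|dirty|clear>
step 1/1 (Left): <A|dirty|clear>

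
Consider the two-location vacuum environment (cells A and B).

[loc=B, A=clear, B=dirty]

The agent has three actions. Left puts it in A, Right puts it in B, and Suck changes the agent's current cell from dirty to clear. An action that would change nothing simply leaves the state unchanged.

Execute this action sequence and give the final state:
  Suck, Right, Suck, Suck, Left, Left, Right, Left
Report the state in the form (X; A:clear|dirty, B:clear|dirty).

1) do Suck; now (B; A:clear, B:clear)
2) do Right; now (B; A:clear, B:clear)
3) do Suck; now (B; A:clear, B:clear)
4) do Suck; now (B; A:clear, B:clear)
5) do Left; now (A; A:clear, B:clear)
6) do Left; now (A; A:clear, B:clear)
7) do Right; now (B; A:clear, B:clear)
8) do Left; now (A; A:clear, B:clear)

(A; A:clear, B:clear)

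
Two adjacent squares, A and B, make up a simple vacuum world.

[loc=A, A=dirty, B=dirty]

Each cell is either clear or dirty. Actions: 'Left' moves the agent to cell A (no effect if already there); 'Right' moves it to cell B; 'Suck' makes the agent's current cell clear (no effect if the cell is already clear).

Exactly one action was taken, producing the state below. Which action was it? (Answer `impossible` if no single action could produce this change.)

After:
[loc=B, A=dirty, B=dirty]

Right

try  Left: <A|dirty|dirty>
try Right: <B|dirty|dirty>  ← match
try  Suck: <A|clear|dirty>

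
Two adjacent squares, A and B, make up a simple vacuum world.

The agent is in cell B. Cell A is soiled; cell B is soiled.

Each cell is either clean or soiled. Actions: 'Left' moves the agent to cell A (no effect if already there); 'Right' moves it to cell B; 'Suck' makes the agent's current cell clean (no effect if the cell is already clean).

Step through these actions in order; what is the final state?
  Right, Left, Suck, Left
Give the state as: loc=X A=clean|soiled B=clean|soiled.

loc=A A=clean B=soiled

Right (#1): loc=B A=soiled B=soiled
Left (#2): loc=A A=soiled B=soiled
Suck (#3): loc=A A=clean B=soiled
Left (#4): loc=A A=clean B=soiled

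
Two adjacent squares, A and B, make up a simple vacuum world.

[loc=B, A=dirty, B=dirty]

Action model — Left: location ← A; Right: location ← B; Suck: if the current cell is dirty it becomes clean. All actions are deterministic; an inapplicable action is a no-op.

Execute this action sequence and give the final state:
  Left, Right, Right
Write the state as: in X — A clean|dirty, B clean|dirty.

in B — A dirty, B dirty

[1] after Left: in A — A dirty, B dirty
[2] after Right: in B — A dirty, B dirty
[3] after Right: in B — A dirty, B dirty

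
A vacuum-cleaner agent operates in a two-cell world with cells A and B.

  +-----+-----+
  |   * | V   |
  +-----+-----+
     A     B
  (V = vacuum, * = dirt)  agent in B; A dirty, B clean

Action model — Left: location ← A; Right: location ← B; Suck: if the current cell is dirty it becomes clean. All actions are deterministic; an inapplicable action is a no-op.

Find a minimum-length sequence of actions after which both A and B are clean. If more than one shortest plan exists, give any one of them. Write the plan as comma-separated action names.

t=1 Left ⇒ (A; A:dirty, B:clean)
t=2 Suck ⇒ (A; A:clean, B:clean)
min 2: go A then Suck

Left, Suck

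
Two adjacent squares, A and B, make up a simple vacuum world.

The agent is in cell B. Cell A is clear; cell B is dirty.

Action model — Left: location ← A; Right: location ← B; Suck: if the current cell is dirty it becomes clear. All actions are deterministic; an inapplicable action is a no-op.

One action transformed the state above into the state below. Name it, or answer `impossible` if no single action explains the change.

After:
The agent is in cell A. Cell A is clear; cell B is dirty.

try  Left: in A — A clear, B dirty  ← match
try Right: in B — A clear, B dirty
try  Suck: in B — A clear, B clear

Left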